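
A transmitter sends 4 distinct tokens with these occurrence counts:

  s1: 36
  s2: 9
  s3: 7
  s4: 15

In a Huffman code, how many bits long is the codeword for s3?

3

Huffman merges, smallest pair first:
merge s3(7) and s2(9): 16
merge s4(15) and 16: 31
merge 31 and s1(36): 67
s3 sits 3 levels below the root, so its codeword is 3 bits.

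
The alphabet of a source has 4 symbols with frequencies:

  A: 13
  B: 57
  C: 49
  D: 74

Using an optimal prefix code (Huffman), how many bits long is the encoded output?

Greedily combine the two least-frequent nodes:
merge A(13) and C(49): 62
merge B(57) and 62: 119
merge D(74) and 119: 193
Total encoded bits = sum of merged weights = 62 + 119 + 193 = 374.

374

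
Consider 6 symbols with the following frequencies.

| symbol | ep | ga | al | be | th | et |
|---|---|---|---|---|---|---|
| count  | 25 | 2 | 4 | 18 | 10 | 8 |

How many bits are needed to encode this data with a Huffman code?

153

Greedily combine the two least-frequent nodes:
merge ga(2) and al(4): 6
merge 6 and et(8): 14
merge th(10) and 14: 24
merge be(18) and 24: 42
merge ep(25) and 42: 67
Each symbol's bit-cost is frequency × depth; summing gives 153 bits (equivalently 6 + 14 + 24 + 42 + 67).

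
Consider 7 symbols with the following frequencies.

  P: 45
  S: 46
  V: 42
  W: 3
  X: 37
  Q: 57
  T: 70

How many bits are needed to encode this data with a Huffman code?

813

Greedily combine the two least-frequent nodes:
W(3) + X(37) → 40
40 + V(42) → 82
P(45) + S(46) → 91
Q(57) + T(70) → 127
82 + 91 → 173
127 + 173 → 300
Total encoded bits = sum of merged weights = 40 + 82 + 91 + 127 + 173 + 300 = 813.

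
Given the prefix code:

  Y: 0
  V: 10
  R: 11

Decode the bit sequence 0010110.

YYVRY

Read left to right; each codeword is recognised as soon as it completes (prefix code):
  0→Y | 0→Y | 10→V | 11→R | 0→Y
Decoded message: YYVRY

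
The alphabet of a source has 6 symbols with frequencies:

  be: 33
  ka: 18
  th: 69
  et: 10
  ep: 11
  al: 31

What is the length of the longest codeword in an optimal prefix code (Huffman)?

4

Merge the two lowest-weight nodes at each step:
et(10) + ep(11) → 21
ka(18) + 21 → 39
al(31) + be(33) → 64
39 + 64 → 103
th(69) + 103 → 172
The first pair merged (et, ep) ends up deepest, at depth 4.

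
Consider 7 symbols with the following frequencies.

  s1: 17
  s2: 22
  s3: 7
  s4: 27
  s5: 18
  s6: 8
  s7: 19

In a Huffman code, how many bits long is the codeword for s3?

Huffman merges, smallest pair first:
merge s3(7) and s6(8): 15
merge 15 and s1(17): 32
merge s5(18) and s7(19): 37
merge s2(22) and s4(27): 49
merge 32 and 37: 69
merge 49 and 69: 118
The subtree containing s3 is merged 4 times, so code length = 4.

4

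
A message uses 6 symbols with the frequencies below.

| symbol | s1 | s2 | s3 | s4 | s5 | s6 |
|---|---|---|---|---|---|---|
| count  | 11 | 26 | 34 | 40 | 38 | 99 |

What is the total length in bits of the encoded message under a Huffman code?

Greedily combine the two least-frequent nodes:
combine s1(11), s2(26) → 37
combine s3(34), 37 → 71
combine s5(38), s4(40) → 78
combine 71, 78 → 149
combine s6(99), 149 → 248
Each symbol's bit-cost is frequency × depth; summing gives 583 bits (equivalently 37 + 71 + 78 + 149 + 248).

583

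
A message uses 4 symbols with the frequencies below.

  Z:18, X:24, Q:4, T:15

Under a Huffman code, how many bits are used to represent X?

1

Repeatedly merge the two smallest:
merge Q(4) and T(15): 19
merge Z(18) and 19: 37
merge X(24) and 37: 61
X sits one level below the root: a 1-bit codeword.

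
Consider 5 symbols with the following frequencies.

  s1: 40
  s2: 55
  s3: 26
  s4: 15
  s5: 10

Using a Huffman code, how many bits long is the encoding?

Merge the two smallest weights repeatedly:
combine s5(10), s4(15) → 25
combine 25, s3(26) → 51
combine s1(40), 51 → 91
combine s2(55), 91 → 146
Total encoded bits = sum of merged weights = 25 + 51 + 91 + 146 = 313.

313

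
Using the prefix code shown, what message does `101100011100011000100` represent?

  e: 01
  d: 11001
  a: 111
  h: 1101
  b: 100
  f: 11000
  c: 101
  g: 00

cbeffb

Read left to right; each codeword is recognised as soon as it completes (prefix code):
  101→c | 100→b | 01→e | 11000→f | 11000→f | 100→b
Decoded message: cbeffb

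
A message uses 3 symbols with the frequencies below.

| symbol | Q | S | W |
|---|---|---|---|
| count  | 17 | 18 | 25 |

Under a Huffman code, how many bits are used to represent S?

2

Huffman merges, smallest pair first:
Q(17) + S(18) → 35
W(25) + 35 → 60
S's leaf is at depth 2, giving a 2-bit codeword.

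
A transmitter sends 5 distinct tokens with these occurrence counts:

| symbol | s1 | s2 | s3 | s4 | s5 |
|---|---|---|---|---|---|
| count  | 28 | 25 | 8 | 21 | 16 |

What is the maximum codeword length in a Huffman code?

Merge the two lowest-weight nodes at each step:
s3(8) + s5(16) → 24
s4(21) + 24 → 45
s2(25) + s1(28) → 53
45 + 53 → 98
The rarest symbols sit at the bottom; the longest codeword is 3 bits.

3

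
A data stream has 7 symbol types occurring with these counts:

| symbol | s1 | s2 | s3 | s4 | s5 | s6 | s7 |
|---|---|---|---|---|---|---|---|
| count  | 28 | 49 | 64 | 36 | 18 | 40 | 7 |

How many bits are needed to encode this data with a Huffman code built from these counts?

Greedily combine the two least-frequent nodes:
merge s7(7) and s5(18): 25
merge 25 and s1(28): 53
merge s4(36) and s6(40): 76
merge s2(49) and 53: 102
merge s3(64) and 76: 140
merge 102 and 140: 242
Each symbol's bit-cost is frequency × depth; summing gives 638 bits (equivalently 25 + 53 + 76 + 102 + 140 + 242).

638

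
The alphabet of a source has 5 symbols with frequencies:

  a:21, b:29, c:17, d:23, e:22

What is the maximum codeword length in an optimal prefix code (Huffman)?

3

Merge the two lowest-weight nodes at each step:
combine c(17), a(21) → 38
combine e(22), d(23) → 45
combine b(29), 38 → 67
combine 45, 67 → 112
Maximum depth reached is 3.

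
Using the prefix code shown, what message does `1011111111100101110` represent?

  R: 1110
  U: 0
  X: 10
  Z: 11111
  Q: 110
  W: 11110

Read left to right; each codeword is recognised as soon as it completes (prefix code):
  10→X | 11111→Z | 11110→W | 0→U | 10→X | 1110→R
Decoded message: XZWUXR

XZWUXR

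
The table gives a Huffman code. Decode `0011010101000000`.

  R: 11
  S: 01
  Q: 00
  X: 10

QRSSSQQQ

Read left to right; each codeword is recognised as soon as it completes (prefix code):
  00→Q | 11→R | 01→S | 01→S | 01→S | 00→Q | 00→Q | 00→Q
Decoded message: QRSSSQQQ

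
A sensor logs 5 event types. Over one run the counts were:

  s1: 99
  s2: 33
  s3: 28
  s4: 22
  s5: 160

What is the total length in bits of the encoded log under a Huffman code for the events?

Merge the two smallest weights repeatedly:
combine s4(22), s3(28) → 50
combine s2(33), 50 → 83
combine 83, s1(99) → 182
combine s5(160), 182 → 342
The encoded length is the sum of every internal node's weight: 50 + 83 + 182 + 342 = 657 bits.

657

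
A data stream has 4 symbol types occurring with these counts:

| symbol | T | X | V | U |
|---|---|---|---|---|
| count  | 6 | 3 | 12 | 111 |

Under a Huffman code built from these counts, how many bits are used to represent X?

Huffman merges, smallest pair first:
merge X(3) and T(6): 9
merge 9 and V(12): 21
merge 21 and U(111): 132
X's leaf is at depth 3, giving a 3-bit codeword.

3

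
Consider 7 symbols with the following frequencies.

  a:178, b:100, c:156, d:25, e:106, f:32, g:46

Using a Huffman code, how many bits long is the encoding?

Greedily combine the two least-frequent nodes:
combine d(25), f(32) → 57
combine g(46), 57 → 103
combine b(100), 103 → 203
combine e(106), c(156) → 262
combine a(178), 203 → 381
combine 262, 381 → 643
The encoded length is the sum of every internal node's weight: 57 + 103 + 203 + 262 + 381 + 643 = 1649 bits.

1649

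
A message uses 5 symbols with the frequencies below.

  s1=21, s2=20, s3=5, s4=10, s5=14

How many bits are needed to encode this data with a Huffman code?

Greedily combine the two least-frequent nodes:
merge s3(5) and s4(10): 15
merge s5(14) and 15: 29
merge s2(20) and s1(21): 41
merge 29 and 41: 70
The encoded length is the sum of every internal node's weight: 15 + 29 + 41 + 70 = 155 bits.

155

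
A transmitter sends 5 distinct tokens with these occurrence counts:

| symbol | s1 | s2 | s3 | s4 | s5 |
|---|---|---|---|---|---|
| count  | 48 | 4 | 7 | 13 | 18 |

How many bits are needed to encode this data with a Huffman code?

167

Merge the two smallest weights repeatedly:
combine s2(4), s3(7) → 11
combine 11, s4(13) → 24
combine s5(18), 24 → 42
combine 42, s1(48) → 90
Each symbol's bit-cost is frequency × depth; summing gives 167 bits (equivalently 11 + 24 + 42 + 90).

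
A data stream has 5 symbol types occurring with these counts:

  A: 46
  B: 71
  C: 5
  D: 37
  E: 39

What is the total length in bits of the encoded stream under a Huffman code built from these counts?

Build the Huffman tree bottom-up:
merge C(5) and D(37): 42
merge E(39) and 42: 81
merge A(46) and B(71): 117
merge 81 and 117: 198
Each symbol's bit-cost is frequency × depth; summing gives 438 bits (equivalently 42 + 81 + 117 + 198).

438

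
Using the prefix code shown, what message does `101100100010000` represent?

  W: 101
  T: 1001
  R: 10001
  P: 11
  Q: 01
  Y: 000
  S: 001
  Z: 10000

Read left to right; each codeword is recognised as soon as it completes (prefix code):
  101→W | 1001→T | 000→Y | 10000→Z
Decoded message: WTYZ

WTYZ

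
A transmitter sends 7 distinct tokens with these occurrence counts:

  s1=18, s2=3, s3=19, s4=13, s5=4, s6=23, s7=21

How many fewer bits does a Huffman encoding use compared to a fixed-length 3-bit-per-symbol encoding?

Fixed-length: 3 bits × 101 symbols = 303 bits.
Huffman merges:
combine s2(3), s5(4) → 7
combine 7, s4(13) → 20
combine s1(18), s3(19) → 37
combine 20, s7(21) → 41
combine s6(23), 37 → 60
combine 41, 60 → 101
Huffman total = 7 + 20 + 37 + 41 + 60 + 101 = 266 bits.
Saving = 303 − 266 = 37 bits.

37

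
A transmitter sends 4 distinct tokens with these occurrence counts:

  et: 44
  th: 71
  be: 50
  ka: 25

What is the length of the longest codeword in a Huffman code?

Merge the two lowest-weight nodes at each step:
combine ka(25), et(44) → 69
combine be(50), 69 → 119
combine th(71), 119 → 190
Maximum depth reached is 3.

3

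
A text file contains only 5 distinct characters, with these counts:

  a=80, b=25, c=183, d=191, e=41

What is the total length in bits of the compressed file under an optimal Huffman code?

1061

Greedily combine the two least-frequent nodes:
b(25) + e(41) → 66
66 + a(80) → 146
146 + c(183) → 329
d(191) + 329 → 520
The encoded length is the sum of every internal node's weight: 66 + 146 + 329 + 520 = 1061 bits.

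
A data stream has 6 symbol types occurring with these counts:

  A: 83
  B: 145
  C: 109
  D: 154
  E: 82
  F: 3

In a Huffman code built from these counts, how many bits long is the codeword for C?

2

Build the tree from the bottom:
merge F(3) and E(82): 85
merge A(83) and 85: 168
merge C(109) and B(145): 254
merge D(154) and 168: 322
merge 254 and 322: 576
C sits 2 levels below the root, so its codeword is 2 bits.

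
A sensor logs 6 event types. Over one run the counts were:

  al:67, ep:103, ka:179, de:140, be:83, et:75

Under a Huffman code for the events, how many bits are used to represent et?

3

Huffman merges, smallest pair first:
combine al(67), et(75) → 142
combine be(83), ep(103) → 186
combine de(140), 142 → 282
combine ka(179), 186 → 365
combine 282, 365 → 647
et sits 3 levels below the root, so its codeword is 3 bits.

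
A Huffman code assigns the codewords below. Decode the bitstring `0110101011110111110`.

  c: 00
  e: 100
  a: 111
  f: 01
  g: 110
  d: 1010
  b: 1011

Read left to right; each codeword is recognised as soon as it completes (prefix code):
  01→f | 1010→d | 1011→b | 110→g | 111→a | 110→g
Decoded message: fdbgag

fdbgag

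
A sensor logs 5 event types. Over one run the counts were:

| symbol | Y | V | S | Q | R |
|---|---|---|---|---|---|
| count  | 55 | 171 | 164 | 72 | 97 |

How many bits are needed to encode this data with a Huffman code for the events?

Build the Huffman tree bottom-up:
Y(55) + Q(72) → 127
R(97) + 127 → 224
S(164) + V(171) → 335
224 + 335 → 559
The encoded length is the sum of every internal node's weight: 127 + 224 + 335 + 559 = 1245 bits.

1245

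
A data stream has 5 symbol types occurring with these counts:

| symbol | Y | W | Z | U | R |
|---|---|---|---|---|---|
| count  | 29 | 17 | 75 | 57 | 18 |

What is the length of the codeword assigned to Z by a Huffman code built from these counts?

1

Huffman merges, smallest pair first:
combine W(17), R(18) → 35
combine Y(29), 35 → 64
combine U(57), 64 → 121
combine Z(75), 121 → 196
Z is merged only at the final step, so code length = 1.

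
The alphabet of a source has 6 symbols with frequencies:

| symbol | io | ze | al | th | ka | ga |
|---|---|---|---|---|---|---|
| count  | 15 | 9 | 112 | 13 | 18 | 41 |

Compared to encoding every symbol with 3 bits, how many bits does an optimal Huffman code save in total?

Fixed-length: 3 bits × 208 symbols = 624 bits.
Huffman merges:
ze(9) + th(13) → 22
io(15) + ka(18) → 33
22 + 33 → 55
ga(41) + 55 → 96
96 + al(112) → 208
Huffman total = 22 + 33 + 55 + 96 + 208 = 414 bits.
Saving = 624 − 414 = 210 bits.

210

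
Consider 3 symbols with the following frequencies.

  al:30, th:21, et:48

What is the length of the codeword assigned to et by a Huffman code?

1

Huffman merges, smallest pair first:
merge th(21) and al(30): 51
merge et(48) and 51: 99
et sits one level below the root: a 1-bit codeword.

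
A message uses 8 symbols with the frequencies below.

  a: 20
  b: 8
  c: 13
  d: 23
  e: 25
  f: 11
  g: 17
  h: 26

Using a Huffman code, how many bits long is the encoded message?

422

Greedily combine the two least-frequent nodes:
merge b(8) and f(11): 19
merge c(13) and g(17): 30
merge 19 and a(20): 39
merge d(23) and e(25): 48
merge h(26) and 30: 56
merge 39 and 48: 87
merge 56 and 87: 143
Total encoded bits = sum of merged weights = 19 + 30 + 39 + 48 + 56 + 87 + 143 = 422.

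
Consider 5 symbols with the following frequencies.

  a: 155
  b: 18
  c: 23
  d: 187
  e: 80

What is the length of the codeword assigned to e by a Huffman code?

Repeatedly merge the two smallest:
combine b(18), c(23) → 41
combine 41, e(80) → 121
combine 121, a(155) → 276
combine d(187), 276 → 463
e's leaf is at depth 3, giving a 3-bit codeword.

3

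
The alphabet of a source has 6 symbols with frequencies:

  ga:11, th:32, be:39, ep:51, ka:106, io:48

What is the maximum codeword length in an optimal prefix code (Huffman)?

4

Merge the two lowest-weight nodes at each step:
ga(11) + th(32) → 43
be(39) + 43 → 82
io(48) + ep(51) → 99
82 + 99 → 181
ka(106) + 181 → 287
Maximum depth reached is 4.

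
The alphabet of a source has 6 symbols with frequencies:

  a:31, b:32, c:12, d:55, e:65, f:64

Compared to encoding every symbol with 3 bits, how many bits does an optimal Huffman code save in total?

141

Fixed-length: 3 bits × 259 symbols = 777 bits.
Huffman merges:
merge c(12) and a(31): 43
merge b(32) and 43: 75
merge d(55) and f(64): 119
merge e(65) and 75: 140
merge 119 and 140: 259
Huffman total = 43 + 75 + 119 + 140 + 259 = 636 bits.
Saving = 777 − 636 = 141 bits.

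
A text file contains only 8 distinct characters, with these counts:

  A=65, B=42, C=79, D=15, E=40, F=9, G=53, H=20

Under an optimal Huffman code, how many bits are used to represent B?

Build the tree from the bottom:
F(9) + D(15) → 24
H(20) + 24 → 44
E(40) + B(42) → 82
44 + G(53) → 97
A(65) + C(79) → 144
82 + 97 → 179
144 + 179 → 323
B sits 3 levels below the root, so its codeword is 3 bits.

3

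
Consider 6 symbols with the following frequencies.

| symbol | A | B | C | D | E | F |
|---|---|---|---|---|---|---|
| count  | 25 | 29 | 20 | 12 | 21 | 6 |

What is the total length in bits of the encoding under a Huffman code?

Build the Huffman tree bottom-up:
merge F(6) and D(12): 18
merge 18 and C(20): 38
merge E(21) and A(25): 46
merge B(29) and 38: 67
merge 46 and 67: 113
Total encoded bits = sum of merged weights = 18 + 38 + 46 + 67 + 113 = 282.

282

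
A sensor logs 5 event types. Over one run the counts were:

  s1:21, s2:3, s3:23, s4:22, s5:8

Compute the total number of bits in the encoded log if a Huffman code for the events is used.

165

Greedily combine the two least-frequent nodes:
s2(3) + s5(8) → 11
11 + s1(21) → 32
s4(22) + s3(23) → 45
32 + 45 → 77
Total encoded bits = sum of merged weights = 11 + 32 + 45 + 77 = 165.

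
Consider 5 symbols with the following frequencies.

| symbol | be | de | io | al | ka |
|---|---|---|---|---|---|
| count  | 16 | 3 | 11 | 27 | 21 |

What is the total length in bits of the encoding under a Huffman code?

170

Build the Huffman tree bottom-up:
de(3) + io(11) → 14
14 + be(16) → 30
ka(21) + al(27) → 48
30 + 48 → 78
The encoded length is the sum of every internal node's weight: 14 + 30 + 48 + 78 = 170 bits.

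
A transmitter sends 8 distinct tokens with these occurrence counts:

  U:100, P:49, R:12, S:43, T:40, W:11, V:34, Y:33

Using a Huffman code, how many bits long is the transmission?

889

Build the Huffman tree bottom-up:
merge W(11) and R(12): 23
merge 23 and Y(33): 56
merge V(34) and T(40): 74
merge S(43) and P(49): 92
merge 56 and 74: 130
merge 92 and U(100): 192
merge 130 and 192: 322
Each symbol's bit-cost is frequency × depth; summing gives 889 bits (equivalently 23 + 56 + 74 + 92 + 130 + 192 + 322).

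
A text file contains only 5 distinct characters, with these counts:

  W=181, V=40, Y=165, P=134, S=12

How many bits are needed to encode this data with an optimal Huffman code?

1116

Merge the two smallest weights repeatedly:
combine S(12), V(40) → 52
combine 52, P(134) → 186
combine Y(165), W(181) → 346
combine 186, 346 → 532
Total encoded bits = sum of merged weights = 52 + 186 + 346 + 532 = 1116.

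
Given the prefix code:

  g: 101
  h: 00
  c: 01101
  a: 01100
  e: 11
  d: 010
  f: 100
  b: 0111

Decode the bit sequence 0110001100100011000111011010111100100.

aafabcbff

Read left to right; each codeword is recognised as soon as it completes (prefix code):
  01100→a | 01100→a | 100→f | 01100→a | 0111→b | 01101→c | 0111→b | 100→f | 100→f
Decoded message: aafabcbff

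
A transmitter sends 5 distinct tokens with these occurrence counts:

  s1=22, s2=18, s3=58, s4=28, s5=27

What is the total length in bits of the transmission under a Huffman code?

343

Greedily combine the two least-frequent nodes:
merge s2(18) and s1(22): 40
merge s5(27) and s4(28): 55
merge 40 and 55: 95
merge s3(58) and 95: 153
Total encoded bits = sum of merged weights = 40 + 55 + 95 + 153 = 343.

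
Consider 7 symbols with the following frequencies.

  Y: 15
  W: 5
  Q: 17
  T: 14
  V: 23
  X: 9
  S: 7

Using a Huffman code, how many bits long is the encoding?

Build the Huffman tree bottom-up:
combine W(5), S(7) → 12
combine X(9), 12 → 21
combine T(14), Y(15) → 29
combine Q(17), 21 → 38
combine V(23), 29 → 52
combine 38, 52 → 90
Each symbol's bit-cost is frequency × depth; summing gives 242 bits (equivalently 12 + 21 + 29 + 38 + 52 + 90).

242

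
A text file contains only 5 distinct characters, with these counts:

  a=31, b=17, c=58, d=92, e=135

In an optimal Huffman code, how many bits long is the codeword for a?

Build the tree from the bottom:
combine b(17), a(31) → 48
combine 48, c(58) → 106
combine d(92), 106 → 198
combine e(135), 198 → 333
The subtree containing a is merged 4 times, so code length = 4.

4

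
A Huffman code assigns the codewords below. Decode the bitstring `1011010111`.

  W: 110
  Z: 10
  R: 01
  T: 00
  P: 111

ZWZP

Read left to right; each codeword is recognised as soon as it completes (prefix code):
  10→Z | 110→W | 10→Z | 111→P
Decoded message: ZWZP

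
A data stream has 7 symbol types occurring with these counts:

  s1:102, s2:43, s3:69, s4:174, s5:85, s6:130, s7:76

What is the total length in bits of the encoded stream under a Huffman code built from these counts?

1845

Greedily combine the two least-frequent nodes:
s2(43) + s3(69) → 112
s7(76) + s5(85) → 161
s1(102) + 112 → 214
s6(130) + 161 → 291
s4(174) + 214 → 388
291 + 388 → 679
Each symbol's bit-cost is frequency × depth; summing gives 1845 bits (equivalently 112 + 161 + 214 + 291 + 388 + 679).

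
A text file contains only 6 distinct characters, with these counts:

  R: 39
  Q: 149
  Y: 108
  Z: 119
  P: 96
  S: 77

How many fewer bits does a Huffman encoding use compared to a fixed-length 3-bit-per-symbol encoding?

268

Fixed-length: 3 bits × 588 symbols = 1764 bits.
Huffman merges:
merge R(39) and S(77): 116
merge P(96) and Y(108): 204
merge 116 and Z(119): 235
merge Q(149) and 204: 353
merge 235 and 353: 588
Huffman total = 116 + 204 + 235 + 353 + 588 = 1496 bits.
Saving = 1764 − 1496 = 268 bits.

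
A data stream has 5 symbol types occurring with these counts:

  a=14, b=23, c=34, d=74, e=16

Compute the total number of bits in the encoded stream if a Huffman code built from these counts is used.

331

Merge the two smallest weights repeatedly:
combine a(14), e(16) → 30
combine b(23), 30 → 53
combine c(34), 53 → 87
combine d(74), 87 → 161
The encoded length is the sum of every internal node's weight: 30 + 53 + 87 + 161 = 331 bits.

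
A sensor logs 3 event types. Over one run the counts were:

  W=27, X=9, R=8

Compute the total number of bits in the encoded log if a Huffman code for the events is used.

Greedily combine the two least-frequent nodes:
R(8) + X(9) → 17
17 + W(27) → 44
Each symbol's bit-cost is frequency × depth; summing gives 61 bits (equivalently 17 + 44).

61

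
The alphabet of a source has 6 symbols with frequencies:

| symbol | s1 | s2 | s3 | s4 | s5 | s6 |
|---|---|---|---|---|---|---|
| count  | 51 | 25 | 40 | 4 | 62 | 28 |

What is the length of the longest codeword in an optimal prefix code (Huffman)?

Merge the two lowest-weight nodes at each step:
combine s4(4), s2(25) → 29
combine s6(28), 29 → 57
combine s3(40), s1(51) → 91
combine 57, s5(62) → 119
combine 91, 119 → 210
The rarest symbols sit at the bottom; the longest codeword is 4 bits.

4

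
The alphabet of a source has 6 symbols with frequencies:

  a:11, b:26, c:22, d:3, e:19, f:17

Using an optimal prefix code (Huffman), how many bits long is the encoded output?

Greedily combine the two least-frequent nodes:
d(3) + a(11) → 14
14 + f(17) → 31
e(19) + c(22) → 41
b(26) + 31 → 57
41 + 57 → 98
Each symbol's bit-cost is frequency × depth; summing gives 241 bits (equivalently 14 + 31 + 41 + 57 + 98).

241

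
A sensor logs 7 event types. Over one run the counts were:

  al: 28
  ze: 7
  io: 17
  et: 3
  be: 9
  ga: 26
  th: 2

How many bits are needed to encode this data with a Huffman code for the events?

222

Greedily combine the two least-frequent nodes:
th(2) + et(3) → 5
5 + ze(7) → 12
be(9) + 12 → 21
io(17) + 21 → 38
ga(26) + al(28) → 54
38 + 54 → 92
The encoded length is the sum of every internal node's weight: 5 + 12 + 21 + 38 + 54 + 92 = 222 bits.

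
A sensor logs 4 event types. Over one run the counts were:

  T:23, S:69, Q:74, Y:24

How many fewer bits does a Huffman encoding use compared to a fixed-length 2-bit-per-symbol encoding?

Fixed-length: 2 bits × 190 symbols = 380 bits.
Huffman merges:
T(23) + Y(24) → 47
47 + S(69) → 116
Q(74) + 116 → 190
Huffman total = 47 + 116 + 190 = 353 bits.
Saving = 380 − 353 = 27 bits.

27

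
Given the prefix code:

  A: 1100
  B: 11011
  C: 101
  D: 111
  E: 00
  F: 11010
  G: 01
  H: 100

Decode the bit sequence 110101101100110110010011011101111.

Read left to right; each codeword is recognised as soon as it completes (prefix code):
  11010→F | 11011→B | 00→E | 11011→B | 00→E | 100→H | 11011→B | 101→C | 111→D
Decoded message: FBEBEHBCD

FBEBEHBCD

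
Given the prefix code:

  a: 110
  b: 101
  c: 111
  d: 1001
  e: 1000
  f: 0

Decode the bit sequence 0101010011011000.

Read left to right; each codeword is recognised as soon as it completes (prefix code):
  0→f | 101→b | 0→f | 1001→d | 101→b | 1000→e
Decoded message: fbfdbe

fbfdbe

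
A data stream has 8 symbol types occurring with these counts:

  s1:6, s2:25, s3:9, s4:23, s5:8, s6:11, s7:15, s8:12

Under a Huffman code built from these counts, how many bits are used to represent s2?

2

Huffman merges, smallest pair first:
combine s1(6), s5(8) → 14
combine s3(9), s6(11) → 20
combine s8(12), 14 → 26
combine s7(15), 20 → 35
combine s4(23), s2(25) → 48
combine 26, 35 → 61
combine 48, 61 → 109
The subtree containing s2 is merged 2 times, so code length = 2.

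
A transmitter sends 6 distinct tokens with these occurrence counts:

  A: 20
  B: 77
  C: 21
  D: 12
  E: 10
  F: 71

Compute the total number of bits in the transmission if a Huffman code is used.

Merge the two smallest weights repeatedly:
E(10) + D(12) → 22
A(20) + C(21) → 41
22 + 41 → 63
63 + F(71) → 134
B(77) + 134 → 211
Total encoded bits = sum of merged weights = 22 + 41 + 63 + 134 + 211 = 471.

471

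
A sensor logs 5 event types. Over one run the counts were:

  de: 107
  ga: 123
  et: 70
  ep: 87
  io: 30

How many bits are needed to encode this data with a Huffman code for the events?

934

Greedily combine the two least-frequent nodes:
combine io(30), et(70) → 100
combine ep(87), 100 → 187
combine de(107), ga(123) → 230
combine 187, 230 → 417
The encoded length is the sum of every internal node's weight: 100 + 187 + 230 + 417 = 934 bits.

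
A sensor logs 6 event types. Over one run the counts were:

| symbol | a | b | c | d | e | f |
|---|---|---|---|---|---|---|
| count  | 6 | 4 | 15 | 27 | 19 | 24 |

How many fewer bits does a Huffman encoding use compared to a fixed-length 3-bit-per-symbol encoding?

Fixed-length: 3 bits × 95 symbols = 285 bits.
Huffman merges:
merge b(4) and a(6): 10
merge 10 and c(15): 25
merge e(19) and f(24): 43
merge 25 and d(27): 52
merge 43 and 52: 95
Huffman total = 10 + 25 + 43 + 52 + 95 = 225 bits.
Saving = 285 − 225 = 60 bits.

60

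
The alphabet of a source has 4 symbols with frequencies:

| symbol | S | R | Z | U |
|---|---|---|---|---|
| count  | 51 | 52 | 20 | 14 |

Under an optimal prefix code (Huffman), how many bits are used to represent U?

3

Build the tree from the bottom:
merge U(14) and Z(20): 34
merge 34 and S(51): 85
merge R(52) and 85: 137
U's leaf is at depth 3, giving a 3-bit codeword.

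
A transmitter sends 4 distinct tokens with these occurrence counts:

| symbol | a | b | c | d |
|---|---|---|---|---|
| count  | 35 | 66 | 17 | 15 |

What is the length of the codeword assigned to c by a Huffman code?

Build the tree from the bottom:
merge d(15) and c(17): 32
merge 32 and a(35): 67
merge b(66) and 67: 133
c sits 3 levels below the root, so its codeword is 3 bits.

3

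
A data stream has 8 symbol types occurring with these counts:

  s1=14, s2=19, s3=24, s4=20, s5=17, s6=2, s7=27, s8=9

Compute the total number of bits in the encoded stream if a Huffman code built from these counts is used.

380

Merge the two smallest weights repeatedly:
s6(2) + s8(9) → 11
11 + s1(14) → 25
s5(17) + s2(19) → 36
s4(20) + s3(24) → 44
25 + s7(27) → 52
36 + 44 → 80
52 + 80 → 132
Total encoded bits = sum of merged weights = 11 + 25 + 36 + 44 + 52 + 80 + 132 = 380.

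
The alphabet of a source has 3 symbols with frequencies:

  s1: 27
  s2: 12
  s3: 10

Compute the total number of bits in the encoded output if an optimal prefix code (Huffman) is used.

71

Greedily combine the two least-frequent nodes:
s3(10) + s2(12) → 22
22 + s1(27) → 49
Total encoded bits = sum of merged weights = 22 + 49 = 71.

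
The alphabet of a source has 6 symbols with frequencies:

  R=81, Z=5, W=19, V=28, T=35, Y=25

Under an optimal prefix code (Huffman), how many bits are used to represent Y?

Huffman merges, smallest pair first:
Z(5) + W(19) → 24
24 + Y(25) → 49
V(28) + T(35) → 63
49 + 63 → 112
R(81) + 112 → 193
The subtree containing Y is merged 3 times, so code length = 3.

3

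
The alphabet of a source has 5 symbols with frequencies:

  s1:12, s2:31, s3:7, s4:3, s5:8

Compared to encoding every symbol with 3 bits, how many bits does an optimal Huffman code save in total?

Fixed-length: 3 bits × 61 symbols = 183 bits.
Huffman merges:
combine s4(3), s3(7) → 10
combine s5(8), 10 → 18
combine s1(12), 18 → 30
combine 30, s2(31) → 61
Huffman total = 10 + 18 + 30 + 61 = 119 bits.
Saving = 183 − 119 = 64 bits.

64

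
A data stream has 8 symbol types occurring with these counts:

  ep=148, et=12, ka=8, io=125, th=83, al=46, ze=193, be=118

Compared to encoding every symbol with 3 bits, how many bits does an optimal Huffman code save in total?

255

Fixed-length: 3 bits × 733 symbols = 2199 bits.
Huffman merges:
combine ka(8), et(12) → 20
combine 20, al(46) → 66
combine 66, th(83) → 149
combine be(118), io(125) → 243
combine ep(148), 149 → 297
combine ze(193), 243 → 436
combine 297, 436 → 733
Huffman total = 20 + 66 + 149 + 243 + 297 + 436 + 733 = 1944 bits.
Saving = 2199 − 1944 = 255 bits.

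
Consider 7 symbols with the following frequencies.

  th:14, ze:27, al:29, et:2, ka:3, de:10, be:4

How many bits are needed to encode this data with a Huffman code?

211

Greedily combine the two least-frequent nodes:
merge et(2) and ka(3): 5
merge be(4) and 5: 9
merge 9 and de(10): 19
merge th(14) and 19: 33
merge ze(27) and al(29): 56
merge 33 and 56: 89
Each symbol's bit-cost is frequency × depth; summing gives 211 bits (equivalently 5 + 9 + 19 + 33 + 56 + 89).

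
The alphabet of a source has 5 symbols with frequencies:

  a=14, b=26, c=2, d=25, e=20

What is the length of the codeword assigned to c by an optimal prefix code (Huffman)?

3

Huffman merges, smallest pair first:
c(2) + a(14) → 16
16 + e(20) → 36
d(25) + b(26) → 51
36 + 51 → 87
c sits 3 levels below the root, so its codeword is 3 bits.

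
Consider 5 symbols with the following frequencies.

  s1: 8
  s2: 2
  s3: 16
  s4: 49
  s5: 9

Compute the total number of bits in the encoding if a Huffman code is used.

Greedily combine the two least-frequent nodes:
merge s2(2) and s1(8): 10
merge s5(9) and 10: 19
merge s3(16) and 19: 35
merge 35 and s4(49): 84
Total encoded bits = sum of merged weights = 10 + 19 + 35 + 84 = 148.

148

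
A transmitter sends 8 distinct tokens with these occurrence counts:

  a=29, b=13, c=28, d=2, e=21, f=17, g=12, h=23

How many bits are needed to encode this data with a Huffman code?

Build the Huffman tree bottom-up:
merge d(2) and g(12): 14
merge b(13) and 14: 27
merge f(17) and e(21): 38
merge h(23) and 27: 50
merge c(28) and a(29): 57
merge 38 and 50: 88
merge 57 and 88: 145
Each symbol's bit-cost is frequency × depth; summing gives 419 bits (equivalently 14 + 27 + 38 + 50 + 57 + 88 + 145).

419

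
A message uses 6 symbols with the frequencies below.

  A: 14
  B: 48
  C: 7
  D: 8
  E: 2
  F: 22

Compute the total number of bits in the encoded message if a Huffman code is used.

211

Merge the two smallest weights repeatedly:
combine E(2), C(7) → 9
combine D(8), 9 → 17
combine A(14), 17 → 31
combine F(22), 31 → 53
combine B(48), 53 → 101
Each symbol's bit-cost is frequency × depth; summing gives 211 bits (equivalently 9 + 17 + 31 + 53 + 101).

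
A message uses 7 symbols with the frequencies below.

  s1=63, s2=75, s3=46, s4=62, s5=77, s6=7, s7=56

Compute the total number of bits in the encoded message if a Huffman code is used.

1059

Merge the two smallest weights repeatedly:
s6(7) + s3(46) → 53
53 + s7(56) → 109
s4(62) + s1(63) → 125
s2(75) + s5(77) → 152
109 + 125 → 234
152 + 234 → 386
The encoded length is the sum of every internal node's weight: 53 + 109 + 125 + 152 + 234 + 386 = 1059 bits.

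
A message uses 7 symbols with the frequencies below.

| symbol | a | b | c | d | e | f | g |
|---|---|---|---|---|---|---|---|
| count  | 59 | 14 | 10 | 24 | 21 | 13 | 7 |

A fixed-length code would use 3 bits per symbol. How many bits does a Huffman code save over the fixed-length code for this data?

Fixed-length: 3 bits × 148 symbols = 444 bits.
Huffman merges:
combine g(7), c(10) → 17
combine f(13), b(14) → 27
combine 17, e(21) → 38
combine d(24), 27 → 51
combine 38, 51 → 89
combine a(59), 89 → 148
Huffman total = 17 + 27 + 38 + 51 + 89 + 148 = 370 bits.
Saving = 444 − 370 = 74 bits.

74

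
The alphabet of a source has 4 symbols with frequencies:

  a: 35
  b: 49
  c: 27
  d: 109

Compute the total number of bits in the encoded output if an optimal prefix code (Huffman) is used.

Merge the two smallest weights repeatedly:
merge c(27) and a(35): 62
merge b(49) and 62: 111
merge d(109) and 111: 220
Each symbol's bit-cost is frequency × depth; summing gives 393 bits (equivalently 62 + 111 + 220).

393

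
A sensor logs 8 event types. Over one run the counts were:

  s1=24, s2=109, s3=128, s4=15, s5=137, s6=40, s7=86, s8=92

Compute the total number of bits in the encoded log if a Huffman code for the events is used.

1746

Greedily combine the two least-frequent nodes:
combine s4(15), s1(24) → 39
combine 39, s6(40) → 79
combine 79, s7(86) → 165
combine s8(92), s2(109) → 201
combine s3(128), s5(137) → 265
combine 165, 201 → 366
combine 265, 366 → 631
Total encoded bits = sum of merged weights = 39 + 79 + 165 + 201 + 265 + 366 + 631 = 1746.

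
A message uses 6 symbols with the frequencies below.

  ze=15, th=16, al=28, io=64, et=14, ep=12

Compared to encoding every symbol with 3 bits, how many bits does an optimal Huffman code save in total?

Fixed-length: 3 bits × 149 symbols = 447 bits.
Huffman merges:
merge ep(12) and et(14): 26
merge ze(15) and th(16): 31
merge 26 and al(28): 54
merge 31 and 54: 85
merge io(64) and 85: 149
Huffman total = 26 + 31 + 54 + 85 + 149 = 345 bits.
Saving = 447 − 345 = 102 bits.

102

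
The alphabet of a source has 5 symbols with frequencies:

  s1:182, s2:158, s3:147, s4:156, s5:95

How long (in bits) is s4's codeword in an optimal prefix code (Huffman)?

Huffman merges, smallest pair first:
combine s5(95), s3(147) → 242
combine s4(156), s2(158) → 314
combine s1(182), 242 → 424
combine 314, 424 → 738
s4's leaf is at depth 2, giving a 2-bit codeword.

2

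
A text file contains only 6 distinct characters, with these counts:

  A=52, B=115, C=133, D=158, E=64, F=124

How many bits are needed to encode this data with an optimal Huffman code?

1639

Build the Huffman tree bottom-up:
merge A(52) and E(64): 116
merge B(115) and 116: 231
merge F(124) and C(133): 257
merge D(158) and 231: 389
merge 257 and 389: 646
The encoded length is the sum of every internal node's weight: 116 + 231 + 257 + 389 + 646 = 1639 bits.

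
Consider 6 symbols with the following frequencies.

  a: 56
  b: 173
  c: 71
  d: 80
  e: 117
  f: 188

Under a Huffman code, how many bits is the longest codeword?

Merge the two lowest-weight nodes at each step:
merge a(56) and c(71): 127
merge d(80) and e(117): 197
merge 127 and b(173): 300
merge f(188) and 197: 385
merge 300 and 385: 685
The rarest symbols sit at the bottom; the longest codeword is 3 bits.

3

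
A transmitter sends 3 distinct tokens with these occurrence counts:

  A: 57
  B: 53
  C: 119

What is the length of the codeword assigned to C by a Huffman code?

Repeatedly merge the two smallest:
merge B(53) and A(57): 110
merge 110 and C(119): 229
C sits one level below the root: a 1-bit codeword.

1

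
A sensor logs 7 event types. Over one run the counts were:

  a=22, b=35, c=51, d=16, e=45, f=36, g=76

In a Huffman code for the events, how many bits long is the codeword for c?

Huffman merges, smallest pair first:
combine d(16), a(22) → 38
combine b(35), f(36) → 71
combine 38, e(45) → 83
combine c(51), 71 → 122
combine g(76), 83 → 159
combine 122, 159 → 281
c sits 2 levels below the root, so its codeword is 2 bits.

2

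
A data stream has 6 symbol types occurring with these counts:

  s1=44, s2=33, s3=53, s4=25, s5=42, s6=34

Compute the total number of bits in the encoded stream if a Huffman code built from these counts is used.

Build the Huffman tree bottom-up:
combine s4(25), s2(33) → 58
combine s6(34), s5(42) → 76
combine s1(44), s3(53) → 97
combine 58, 76 → 134
combine 97, 134 → 231
Total encoded bits = sum of merged weights = 58 + 76 + 97 + 134 + 231 = 596.

596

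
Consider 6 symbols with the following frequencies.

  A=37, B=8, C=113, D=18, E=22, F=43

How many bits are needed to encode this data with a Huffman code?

Merge the two smallest weights repeatedly:
combine B(8), D(18) → 26
combine E(22), 26 → 48
combine A(37), F(43) → 80
combine 48, 80 → 128
combine C(113), 128 → 241
Total encoded bits = sum of merged weights = 26 + 48 + 80 + 128 + 241 = 523.

523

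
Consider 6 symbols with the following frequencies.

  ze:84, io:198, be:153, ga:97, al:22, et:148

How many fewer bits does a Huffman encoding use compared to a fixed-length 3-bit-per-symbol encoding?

Fixed-length: 3 bits × 702 symbols = 2106 bits.
Huffman merges:
al(22) + ze(84) → 106
ga(97) + 106 → 203
et(148) + be(153) → 301
io(198) + 203 → 401
301 + 401 → 702
Huffman total = 106 + 203 + 301 + 401 + 702 = 1713 bits.
Saving = 2106 − 1713 = 393 bits.

393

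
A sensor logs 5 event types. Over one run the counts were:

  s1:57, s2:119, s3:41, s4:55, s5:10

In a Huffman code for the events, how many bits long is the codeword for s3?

4

Build the tree from the bottom:
s5(10) + s3(41) → 51
51 + s4(55) → 106
s1(57) + 106 → 163
s2(119) + 163 → 282
s3's leaf is at depth 4, giving a 4-bit codeword.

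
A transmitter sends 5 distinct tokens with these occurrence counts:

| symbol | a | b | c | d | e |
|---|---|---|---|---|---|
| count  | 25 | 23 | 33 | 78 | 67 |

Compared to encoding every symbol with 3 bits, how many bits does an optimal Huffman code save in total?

Fixed-length: 3 bits × 226 symbols = 678 bits.
Huffman merges:
combine b(23), a(25) → 48
combine c(33), 48 → 81
combine e(67), d(78) → 145
combine 81, 145 → 226
Huffman total = 48 + 81 + 145 + 226 = 500 bits.
Saving = 678 − 500 = 178 bits.

178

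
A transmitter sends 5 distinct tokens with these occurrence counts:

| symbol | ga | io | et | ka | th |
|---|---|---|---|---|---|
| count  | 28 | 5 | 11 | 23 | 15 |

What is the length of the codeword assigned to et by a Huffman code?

3

Build the tree from the bottom:
combine io(5), et(11) → 16
combine th(15), 16 → 31
combine ka(23), ga(28) → 51
combine 31, 51 → 82
The subtree containing et is merged 3 times, so code length = 3.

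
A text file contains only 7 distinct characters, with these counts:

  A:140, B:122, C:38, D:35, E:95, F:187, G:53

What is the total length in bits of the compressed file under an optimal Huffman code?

1756

Greedily combine the two least-frequent nodes:
combine D(35), C(38) → 73
combine G(53), 73 → 126
combine E(95), B(122) → 217
combine 126, A(140) → 266
combine F(187), 217 → 404
combine 266, 404 → 670
The encoded length is the sum of every internal node's weight: 73 + 126 + 217 + 266 + 404 + 670 = 1756 bits.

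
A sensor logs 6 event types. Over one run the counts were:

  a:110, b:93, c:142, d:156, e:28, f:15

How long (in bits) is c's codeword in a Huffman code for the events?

2

Repeatedly merge the two smallest:
f(15) + e(28) → 43
43 + b(93) → 136
a(110) + 136 → 246
c(142) + d(156) → 298
246 + 298 → 544
c's leaf is at depth 2, giving a 2-bit codeword.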